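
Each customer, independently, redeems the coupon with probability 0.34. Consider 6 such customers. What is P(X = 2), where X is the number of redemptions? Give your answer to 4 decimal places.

X ~ Binomial(n=6, p=0.34).
P(X=2) = C(6,2) · p^2 · (1−p)^4
= 15 · 0.1156 · 0.18975 = 0.329022

0.3290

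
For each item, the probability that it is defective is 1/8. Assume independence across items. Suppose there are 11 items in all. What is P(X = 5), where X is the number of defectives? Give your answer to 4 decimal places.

0.0063

X ~ Binomial(n=11, p=0.125).
P(X=5) = C(11,5) · p^5 · (1−p)^6
= 462 · 3.0518e-05 · 0.4488 = 0.006328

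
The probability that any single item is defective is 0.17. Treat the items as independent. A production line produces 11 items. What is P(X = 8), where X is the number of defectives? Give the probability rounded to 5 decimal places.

0.00007

X ~ Binomial(n=11, p=0.17).
P(X=8) = C(11,8) · p^8 · (1−p)^3
= 165 · 6.9758e-07 · 0.57179 = 0.0000658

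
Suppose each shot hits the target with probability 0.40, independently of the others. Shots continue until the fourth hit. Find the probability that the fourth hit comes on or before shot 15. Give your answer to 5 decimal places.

0.90950

Finishing within 15 shots ⇔ at least 4 successes in the first 15. With X ~ Binomial(15, 0.40), P(Y ≤ 15) = 1 − P(X ≤ 3).
  k=0: C(15,0)·0.40^0·0.60^15 = 0.0004702
  k=1: C(15,1)·0.40^1·0.60^14 = 0.0047018
  k=2: C(15,2)·0.40^2·0.60^13 = 0.0219420
  k=3: C(15,3)·0.40^3·0.60^12 = 0.0633879
1 − 0.0905019 = 0.9094981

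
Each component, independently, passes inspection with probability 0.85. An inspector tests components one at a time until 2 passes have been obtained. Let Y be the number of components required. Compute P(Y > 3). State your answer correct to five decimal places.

Needing more than 3 components ⇔ fewer than 2 successes in the first 3. With X ~ Binomial(3, 0.85), P(Y > 3) = P(X ≤ 1).
  k=0: C(3,0)·0.85^0·0.15^3 = 0.0033750
  k=1: C(3,1)·0.85^1·0.15^2 = 0.0573750
P(X ≤ 1) = 0.0607500

0.06075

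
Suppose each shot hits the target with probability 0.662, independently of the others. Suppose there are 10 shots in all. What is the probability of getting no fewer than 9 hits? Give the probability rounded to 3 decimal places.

X ~ Binomial(10, 0.662); P(X ≥ 9) = Σ C(10,k) p^k (1−p)^(10−k) over k:
  k=9: C(10,9)·0.662^9·0.338^1 = 0.08254
  k=10: C(10,10)·0.662^10·0.338^0 = 0.01617
Total = 0.09870

0.099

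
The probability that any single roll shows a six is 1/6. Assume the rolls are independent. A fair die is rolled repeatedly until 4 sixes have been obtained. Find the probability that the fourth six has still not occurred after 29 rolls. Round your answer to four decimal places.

0.2642

Needing more than 29 rolls ⇔ fewer than 4 successes in the first 29. With X ~ Binomial(29, 0.166667), P(Y > 29) = P(X ≤ 3).
  k=0: C(29,0)·0.166667^0·0.833333^29 = 0.005055
  k=1: C(29,1)·0.166667^1·0.833333^28 = 0.029321
  k=2: C(29,2)·0.166667^2·0.833333^27 = 0.082097
  k=3: C(29,3)·0.166667^3·0.833333^26 = 0.147775
P(X ≤ 3) = 0.264249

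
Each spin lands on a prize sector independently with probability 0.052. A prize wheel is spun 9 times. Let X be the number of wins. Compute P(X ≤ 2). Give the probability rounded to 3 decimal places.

0.991

X ~ Binomial(9, 0.052); P(X ≤ 2) = Σ C(9,k) p^k (1−p)^(9−k) over k:
  k=0: C(9,0)·0.052^0·0.948^9 = 0.61841
  k=1: C(9,1)·0.052^1·0.948^8 = 0.30529
  k=2: C(9,2)·0.052^2·0.948^7 = 0.06698
Total = 0.99068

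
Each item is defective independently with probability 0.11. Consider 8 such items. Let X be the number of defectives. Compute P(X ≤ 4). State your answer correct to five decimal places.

0.99932

X ~ Binomial(8, 0.11); P(X ≤ 4) = Σ C(8,k) p^k (1−p)^(8−k) over k:
  k=0: C(8,0)·0.11^0·0.89^8 = 0.3936589
  k=1: C(8,1)·0.11^1·0.89^7 = 0.3892357
  k=2: C(8,2)·0.11^2·0.89^6 = 0.1683773
  k=3: C(8,3)·0.11^3·0.89^5 = 0.0416213
  k=4: C(8,4)·0.11^4·0.89^4 = 0.0064303
Total = 0.9993235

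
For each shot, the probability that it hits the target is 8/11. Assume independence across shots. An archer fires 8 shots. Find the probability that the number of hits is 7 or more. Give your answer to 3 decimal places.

X ~ Binomial(8, 0.727273); P(X ≥ 7) = Σ C(8,k) p^k (1−p)^(8−k) over k:
  k=7: C(8,7)·0.727273^7·0.272727^1 = 0.23480
  k=8: C(8,8)·0.727273^8·0.272727^0 = 0.07827
Total = 0.31307

0.313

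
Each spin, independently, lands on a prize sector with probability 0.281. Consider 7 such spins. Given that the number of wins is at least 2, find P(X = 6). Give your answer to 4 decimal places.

0.0039

X ~ Binomial(7, 0.281). Want P(X=6 | X≥2) = P(X=6) / P(X≥2).
P(X=6) = C(7,6)·0.281^6·0.719^1 = 0.002478
P(X≥2) = 1 − 0.099335 − 0.271755 = 0.628910
Ratio = 0.002478 / 0.628910 = 0.003940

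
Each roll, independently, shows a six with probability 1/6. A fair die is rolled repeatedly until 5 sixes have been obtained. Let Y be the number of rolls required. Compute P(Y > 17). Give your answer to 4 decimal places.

Needing more than 17 rolls ⇔ fewer than 5 successes in the first 17. With X ~ Binomial(17, 0.166667), P(Y > 17) = P(X ≤ 4).
  k=0: C(17,0)·0.166667^0·0.833333^17 = 0.045073
  k=1: C(17,1)·0.166667^1·0.833333^16 = 0.153249
  k=2: C(17,2)·0.166667^2·0.833333^15 = 0.245198
  k=3: C(17,3)·0.166667^3·0.833333^14 = 0.245198
  k=4: C(17,4)·0.166667^4·0.833333^13 = 0.171639
P(X ≤ 4) = 0.860358

0.8604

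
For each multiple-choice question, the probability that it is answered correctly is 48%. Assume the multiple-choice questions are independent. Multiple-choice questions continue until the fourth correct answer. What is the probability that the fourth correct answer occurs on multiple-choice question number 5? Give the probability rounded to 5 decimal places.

0.11042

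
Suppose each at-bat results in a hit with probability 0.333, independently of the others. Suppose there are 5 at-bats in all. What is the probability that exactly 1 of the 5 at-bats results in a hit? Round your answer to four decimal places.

0.3295

X ~ Binomial(n=5, p=0.333).
P(X=1) = C(5,1) · p^1 · (1−p)^4
= 5 · 0.333 · 0.19793 = 0.329547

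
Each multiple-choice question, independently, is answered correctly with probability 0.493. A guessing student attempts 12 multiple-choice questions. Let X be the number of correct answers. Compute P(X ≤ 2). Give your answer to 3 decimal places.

0.022

X ~ Binomial(12, 0.493); P(X ≤ 2) = Σ C(12,k) p^k (1−p)^(12−k) over k:
  k=0: C(12,0)·0.493^0·0.507^12 = 0.00029
  k=1: C(12,1)·0.493^1·0.507^11 = 0.00337
  k=2: C(12,2)·0.493^2·0.507^10 = 0.01800
Total = 0.02166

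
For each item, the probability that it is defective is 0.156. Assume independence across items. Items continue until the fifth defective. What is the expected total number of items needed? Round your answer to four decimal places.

32.0513

Y = total items until the fifth success; negative binomial with r=5, p=0.156.
E[Y] = r / p = 5 / 0.156 = 32.051282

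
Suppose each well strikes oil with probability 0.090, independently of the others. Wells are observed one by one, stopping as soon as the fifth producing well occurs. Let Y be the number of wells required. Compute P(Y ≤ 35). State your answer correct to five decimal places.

Finishing within 35 wells ⇔ at least 5 successes in the first 35. With X ~ Binomial(35, 0.09), P(Y ≤ 35) = 1 − P(X ≤ 4).
  k=0: C(35,0)·0.09^0·0.91^35 = 0.0368510
  k=1: C(35,1)·0.09^1·0.91^34 = 0.1275610
  k=2: C(35,2)·0.09^2·0.91^33 = 0.2144707
  k=3: C(35,3)·0.09^3·0.91^32 = 0.2333252
  k=4: C(35,4)·0.09^4·0.91^31 = 0.1846090
1 − 0.7968169 = 0.2031831

0.20318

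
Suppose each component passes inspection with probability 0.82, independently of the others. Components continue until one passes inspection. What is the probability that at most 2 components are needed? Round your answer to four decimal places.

0.9676

Y = number of components to the first success; geometric, p = 0.82.
P(Y ≤ 2) = 1 − (1−p)^2 = 1 − 0.032400 = 0.967600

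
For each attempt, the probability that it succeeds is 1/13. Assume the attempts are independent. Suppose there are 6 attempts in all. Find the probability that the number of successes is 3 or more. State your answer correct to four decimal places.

0.0076

X ~ Binomial(6, 0.076923); P(X ≥ 3) = Σ C(6,k) p^k (1−p)^(6−k) over k:
  k=3: C(6,3)·0.076923^3·0.923077^3 = 0.007160
  k=4: C(6,4)·0.076923^4·0.923077^2 = 0.000448
  k=5: C(6,5)·0.076923^5·0.923077^1 = 0.000015
  k=6: C(6,6)·0.076923^6·0.923077^0 = 0.000000
Total = 0.007623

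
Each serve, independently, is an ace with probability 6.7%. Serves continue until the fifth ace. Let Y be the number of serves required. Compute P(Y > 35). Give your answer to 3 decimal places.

0.918

Needing more than 35 serves ⇔ fewer than 5 successes in the first 35. With X ~ Binomial(35, 0.067), P(Y > 35) = P(X ≤ 4).
  k=0: C(35,0)·0.067^0·0.933^35 = 0.08828
  k=1: C(35,1)·0.067^1·0.933^34 = 0.22188
  k=2: C(35,2)·0.067^2·0.933^33 = 0.27087
  k=3: C(35,3)·0.067^3·0.933^32 = 0.21397
  k=4: C(35,4)·0.067^4·0.933^31 = 0.12292
P(X ≤ 4) = 0.91792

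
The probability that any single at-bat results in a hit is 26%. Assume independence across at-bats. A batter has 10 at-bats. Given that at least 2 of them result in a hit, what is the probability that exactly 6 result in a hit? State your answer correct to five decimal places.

0.02501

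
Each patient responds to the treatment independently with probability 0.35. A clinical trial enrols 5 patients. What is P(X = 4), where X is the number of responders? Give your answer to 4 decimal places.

0.0488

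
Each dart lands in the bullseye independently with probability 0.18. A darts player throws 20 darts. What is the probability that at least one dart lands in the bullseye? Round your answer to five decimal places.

P(at least one) = 1 − P(none) = 1 − (1 − 0.18)^20
= 1 − 0.0188920 = 0.9811080

0.98111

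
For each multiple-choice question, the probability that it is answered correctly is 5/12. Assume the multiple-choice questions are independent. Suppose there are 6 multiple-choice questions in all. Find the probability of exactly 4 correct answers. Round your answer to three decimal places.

0.154

X ~ Binomial(n=6, p=0.416667).
P(X=4) = C(6,4) · p^4 · (1−p)^2
= 15 · 0.030141 · 0.34028 = 0.15384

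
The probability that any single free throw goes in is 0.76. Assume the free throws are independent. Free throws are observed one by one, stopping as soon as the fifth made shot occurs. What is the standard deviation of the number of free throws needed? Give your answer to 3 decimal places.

1.441

Y = total free throws until the fifth success; negative binomial with r=5, p=0.76.
SD(Y) = √[r(1−p)/p²] = √(2.07756) = 1.44138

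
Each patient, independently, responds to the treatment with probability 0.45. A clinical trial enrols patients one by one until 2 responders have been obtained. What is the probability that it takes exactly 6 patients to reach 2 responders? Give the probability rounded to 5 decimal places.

Y = trial on which the second success occurs; negative binomial, r=2, p=0.45.
P(Y=6) = C(5,1) · p^2 · (1−p)^4
= 5 · 0.2025 · 0.091506 = 0.0926501

0.09265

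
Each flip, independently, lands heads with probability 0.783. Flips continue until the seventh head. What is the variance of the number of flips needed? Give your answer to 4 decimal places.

Y = total flips until the seventh success; negative binomial with r=7, p=0.783.
Var(Y) = r(1−p)/p² = 7·0.217 / 0.783² = 2.477617

2.4776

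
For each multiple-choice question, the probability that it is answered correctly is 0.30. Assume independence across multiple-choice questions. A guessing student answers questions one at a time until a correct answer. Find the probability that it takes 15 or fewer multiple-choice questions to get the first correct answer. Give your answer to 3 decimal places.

Y = number of multiple-choice questions to the first success; geometric, p = 0.30.
P(Y ≤ 15) = 1 − (1−p)^15 = 1 − 0.00475 = 0.99525

0.995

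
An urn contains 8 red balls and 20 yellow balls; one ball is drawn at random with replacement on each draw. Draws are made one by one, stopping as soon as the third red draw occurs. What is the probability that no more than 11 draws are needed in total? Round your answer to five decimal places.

0.64935

Finishing within 11 draws ⇔ at least 3 successes in the first 11. With X ~ Binomial(11, 0.285714), P(Y ≤ 11) = 1 − P(X ≤ 2).
  k=0: C(11,0)·0.285714^0·0.714286^11 = 0.0246940
  k=1: C(11,1)·0.285714^1·0.714286^10 = 0.1086536
  k=2: C(11,2)·0.285714^2·0.714286^9 = 0.2173073
1 − 0.3506549 = 0.6493451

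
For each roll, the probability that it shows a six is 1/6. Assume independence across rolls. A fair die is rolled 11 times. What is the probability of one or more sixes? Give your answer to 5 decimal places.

P(at least one) = 1 − P(none) = 1 − (1 − 0.166667)^11
= 1 − 0.1345880 = 0.8654120

0.86541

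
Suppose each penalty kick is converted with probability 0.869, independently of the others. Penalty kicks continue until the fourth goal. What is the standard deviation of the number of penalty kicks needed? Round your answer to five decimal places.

0.83300

Y = total penalty kicks until the fourth success; negative binomial with r=4, p=0.869.
SD(Y) = √[r(1−p)/p²] = √(0.6938918) = 0.8330017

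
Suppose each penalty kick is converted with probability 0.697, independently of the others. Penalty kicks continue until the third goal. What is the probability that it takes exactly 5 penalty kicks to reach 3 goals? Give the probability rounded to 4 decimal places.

0.1865

Y = trial on which the third success occurs; negative binomial, r=3, p=0.697.
P(Y=5) = C(4,2) · p^3 · (1−p)^2
= 6 · 0.33861 · 0.091809 = 0.186524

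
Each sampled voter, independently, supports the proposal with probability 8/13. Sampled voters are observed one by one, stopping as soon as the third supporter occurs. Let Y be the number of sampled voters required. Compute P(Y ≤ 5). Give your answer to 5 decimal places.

0.70879

Finishing within 5 sampled voters ⇔ at least 3 successes in the first 5. With X ~ Binomial(5, 0.615385), P(Y ≤ 5) = 1 − P(X ≤ 2).
  k=0: C(5,0)·0.615385^0·0.384615^5 = 0.0084165
  k=1: C(5,1)·0.615385^1·0.384615^4 = 0.0673323
  k=2: C(5,2)·0.615385^2·0.384615^3 = 0.2154633
1 − 0.2912121 = 0.7087879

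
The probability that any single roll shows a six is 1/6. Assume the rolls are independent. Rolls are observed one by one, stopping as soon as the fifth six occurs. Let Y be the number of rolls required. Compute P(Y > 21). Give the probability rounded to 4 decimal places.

0.7350

Needing more than 21 rolls ⇔ fewer than 5 successes in the first 21. With X ~ Binomial(21, 0.166667), P(Y > 21) = P(X ≤ 4).
  k=0: C(21,0)·0.166667^0·0.833333^21 = 0.021737
  k=1: C(21,1)·0.166667^1·0.833333^20 = 0.091294
  k=2: C(21,2)·0.166667^2·0.833333^19 = 0.182588
  k=3: C(21,3)·0.166667^3·0.833333^18 = 0.231279
  k=4: C(21,4)·0.166667^4·0.833333^17 = 0.208151
P(X ≤ 4) = 0.735049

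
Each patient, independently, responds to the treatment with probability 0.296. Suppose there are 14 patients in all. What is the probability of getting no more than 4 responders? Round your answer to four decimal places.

0.5973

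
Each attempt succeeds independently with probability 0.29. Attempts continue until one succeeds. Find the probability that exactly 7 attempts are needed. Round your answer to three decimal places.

Geometric (trials to first success), p = 0.29.
P(Y = 7) = (1−p)^6 · p = 0.1281 · 0.29 = 0.03715

0.037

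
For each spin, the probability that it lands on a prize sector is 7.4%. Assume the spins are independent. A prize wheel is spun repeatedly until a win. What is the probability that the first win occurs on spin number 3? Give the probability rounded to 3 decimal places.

0.063

Geometric (trials to first success), p = 0.074.
P(Y = 3) = (1−p)^2 · p = 0.85748 · 0.074 = 0.06345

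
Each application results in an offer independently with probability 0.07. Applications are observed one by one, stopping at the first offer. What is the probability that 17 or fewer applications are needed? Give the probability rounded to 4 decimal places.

0.7088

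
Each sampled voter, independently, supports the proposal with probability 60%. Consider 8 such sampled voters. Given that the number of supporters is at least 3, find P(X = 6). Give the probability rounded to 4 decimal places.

X ~ Binomial(8, 0.60). Want P(X=6 | X≥3) = P(X=6) / P(X≥3).
P(X=6) = C(8,6)·0.60^6·0.40^2 = 0.209019
P(X≥3) = 1 − 0.000655 − 0.007864 − 0.041288 = 0.950193
Ratio = 0.209019 / 0.950193 = 0.219975

0.2200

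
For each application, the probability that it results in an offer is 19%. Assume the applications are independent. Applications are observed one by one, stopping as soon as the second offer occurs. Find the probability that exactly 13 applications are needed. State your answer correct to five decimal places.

0.04266

Y = trial on which the second success occurs; negative binomial, r=2, p=0.19.
P(Y=13) = C(12,1) · p^2 · (1−p)^11
= 12 · 0.0361 · 0.098477 = 0.0426603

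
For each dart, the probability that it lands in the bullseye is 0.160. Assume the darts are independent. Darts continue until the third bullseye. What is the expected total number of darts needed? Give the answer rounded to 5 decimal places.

Y = total darts until the third success; negative binomial with r=3, p=0.16.
E[Y] = r / p = 3 / 0.16 = 18.7500000

18.75000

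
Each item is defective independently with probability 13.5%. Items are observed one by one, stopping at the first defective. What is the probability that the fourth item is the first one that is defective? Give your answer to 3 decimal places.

0.087

Geometric (trials to first success), p = 0.135.
P(Y = 4) = (1−p)^3 · p = 0.64721 · 0.135 = 0.08737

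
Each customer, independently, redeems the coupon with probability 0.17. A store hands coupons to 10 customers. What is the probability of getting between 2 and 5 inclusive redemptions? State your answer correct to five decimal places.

0.52433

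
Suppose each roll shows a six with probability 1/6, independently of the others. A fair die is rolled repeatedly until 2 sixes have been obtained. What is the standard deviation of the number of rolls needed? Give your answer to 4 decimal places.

7.7460

Y = total rolls until the second success; negative binomial with r=2, p=0.166667.
SD(Y) = √[r(1−p)/p²] = √(60.000000) = 7.745967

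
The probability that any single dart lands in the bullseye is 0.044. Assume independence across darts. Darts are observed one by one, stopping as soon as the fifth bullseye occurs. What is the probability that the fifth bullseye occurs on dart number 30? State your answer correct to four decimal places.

Y = trial on which the fifth success occurs; negative binomial, r=5, p=0.044.
P(Y=30) = C(29,4) · p^5 · (1−p)^25
= 23751 · 1.6492e-07 · 0.32467 = 0.001272

0.0013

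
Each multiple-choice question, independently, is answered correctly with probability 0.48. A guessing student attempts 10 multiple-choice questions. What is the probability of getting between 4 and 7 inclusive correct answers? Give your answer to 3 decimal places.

0.751

X ~ Binomial(10, 0.48); P(4 ≤ X ≤ 7) = Σ C(10,k) p^k (1−p)^(10−k) over k:
  k=4: C(10,4)·0.48^4·0.52^6 = 0.22040
  k=5: C(10,5)·0.48^5·0.52^5 = 0.24413
  k=6: C(10,6)·0.48^6·0.52^4 = 0.18779
  k=7: C(10,7)·0.48^7·0.52^3 = 0.09906
Total = 0.75138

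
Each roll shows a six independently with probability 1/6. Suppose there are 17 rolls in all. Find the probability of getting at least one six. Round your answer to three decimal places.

P(at least one) = 1 − P(none) = 1 − (1 − 0.166667)^17
= 1 − 0.04507 = 0.95493

0.955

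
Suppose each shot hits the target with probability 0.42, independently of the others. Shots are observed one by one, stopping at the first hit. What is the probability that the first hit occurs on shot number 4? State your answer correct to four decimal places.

0.0819

Geometric (trials to first success), p = 0.42.
P(Y = 4) = (1−p)^3 · p = 0.19511 · 0.42 = 0.081947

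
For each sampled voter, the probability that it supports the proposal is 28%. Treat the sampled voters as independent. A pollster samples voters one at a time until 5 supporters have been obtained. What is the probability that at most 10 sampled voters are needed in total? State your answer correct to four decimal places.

0.1181

Finishing within 10 sampled voters ⇔ at least 5 successes in the first 10. With X ~ Binomial(10, 0.28), P(Y ≤ 10) = 1 − P(X ≤ 4).
  k=0: C(10,0)·0.28^0·0.72^10 = 0.037439
  k=1: C(10,1)·0.28^1·0.72^9 = 0.145596
  k=2: C(10,2)·0.28^2·0.72^8 = 0.254794
  k=3: C(10,3)·0.28^3·0.72^7 = 0.264230
  k=4: C(10,4)·0.28^4·0.72^6 = 0.179823
1 − 0.881883 = 0.118117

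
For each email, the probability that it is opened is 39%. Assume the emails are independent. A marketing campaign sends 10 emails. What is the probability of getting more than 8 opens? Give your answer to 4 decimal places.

X ~ Binomial(10, 0.39); P(X ≥ 9) = Σ C(10,k) p^k (1−p)^(10−k) over k:
  k=9: C(10,9)·0.39^9·0.61^1 = 0.001273
  k=10: C(10,10)·0.39^10·0.61^0 = 0.000081
Total = 0.001355

0.0014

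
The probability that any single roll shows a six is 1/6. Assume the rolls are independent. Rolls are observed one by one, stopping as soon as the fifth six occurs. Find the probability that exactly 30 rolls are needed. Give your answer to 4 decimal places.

0.0320

Y = trial on which the fifth success occurs; negative binomial, r=5, p=0.166667.
P(Y=30) = C(29,4) · p^5 · (1−p)^25
= 23751 · 0.0001286 · 0.010483 = 0.032018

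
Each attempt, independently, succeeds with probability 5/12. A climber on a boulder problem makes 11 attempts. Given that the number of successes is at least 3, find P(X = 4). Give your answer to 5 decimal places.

X ~ Binomial(11, 0.416667). Want P(X=4 | X≥3) = P(X=4) / P(X≥3).
P(X=4) = C(11,4)·0.416667^4·0.583333^7 = 0.2286054
P(X≥3) = 1 − 0.0026612 − 0.0209098 − 0.0746778 = 0.9017512
Ratio = 0.2286054 / 0.9017512 = 0.2535127

0.25351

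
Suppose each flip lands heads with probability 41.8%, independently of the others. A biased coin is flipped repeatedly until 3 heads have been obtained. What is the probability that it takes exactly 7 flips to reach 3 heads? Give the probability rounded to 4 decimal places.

0.1257

Y = trial on which the third success occurs; negative binomial, r=3, p=0.418.
P(Y=7) = C(6,2) · p^3 · (1−p)^4
= 15 · 0.073035 · 0.11473 = 0.125693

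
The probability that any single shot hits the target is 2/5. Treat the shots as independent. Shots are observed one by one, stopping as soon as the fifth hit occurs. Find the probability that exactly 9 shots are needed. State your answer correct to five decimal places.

0.09290

Y = trial on which the fifth success occurs; negative binomial, r=5, p=0.40.
P(Y=9) = C(8,4) · p^5 · (1−p)^4
= 70 · 0.01024 · 0.1296 = 0.0928973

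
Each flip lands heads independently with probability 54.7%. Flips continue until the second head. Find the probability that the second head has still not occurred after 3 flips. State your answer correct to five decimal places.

0.42971

Needing more than 3 flips ⇔ fewer than 2 successes in the first 3. With X ~ Binomial(3, 0.547), P(Y > 3) = P(X ≤ 1).
  k=0: C(3,0)·0.547^0·0.453^3 = 0.0929597
  k=1: C(3,1)·0.547^1·0.453^2 = 0.3367480
P(X ≤ 1) = 0.4297076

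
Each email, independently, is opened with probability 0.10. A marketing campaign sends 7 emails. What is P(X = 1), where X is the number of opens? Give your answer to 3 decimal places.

0.372

X ~ Binomial(n=7, p=0.10).
P(X=1) = C(7,1) · p^1 · (1−p)^6
= 7 · 0.1 · 0.53144 = 0.37201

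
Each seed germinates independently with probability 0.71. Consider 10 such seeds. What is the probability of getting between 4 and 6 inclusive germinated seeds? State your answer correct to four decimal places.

X ~ Binomial(10, 0.71); P(4 ≤ X ≤ 6) = Σ C(10,k) p^k (1−p)^(10−k) over k:
  k=4: C(10,4)·0.71^4·0.29^6 = 0.031742
  k=5: C(10,5)·0.71^5·0.29^5 = 0.093257
  k=6: C(10,6)·0.71^6·0.29^4 = 0.190266
Total = 0.315266

0.3153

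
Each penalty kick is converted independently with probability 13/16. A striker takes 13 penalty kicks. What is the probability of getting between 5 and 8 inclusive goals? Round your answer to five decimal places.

X ~ Binomial(13, 0.8125); P(5 ≤ X ≤ 8) = Σ C(13,k) p^k (1−p)^(13−k) over k:
  k=5: C(13,5)·0.8125^5·0.1875^8 = 0.0006962
  k=6: C(13,6)·0.8125^6·0.1875^7 = 0.0040222
  k=7: C(13,7)·0.8125^7·0.1875^6 = 0.0174296
  k=8: C(13,8)·0.8125^8·0.1875^5 = 0.0566463
Total = 0.0787944

0.07879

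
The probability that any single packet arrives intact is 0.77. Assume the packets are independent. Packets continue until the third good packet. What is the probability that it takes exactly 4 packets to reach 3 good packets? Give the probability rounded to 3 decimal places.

Y = trial on which the third success occurs; negative binomial, r=3, p=0.77.
P(Y=4) = C(3,2) · p^3 · (1−p)^1
= 3 · 0.45653 · 0.23 = 0.31501

0.315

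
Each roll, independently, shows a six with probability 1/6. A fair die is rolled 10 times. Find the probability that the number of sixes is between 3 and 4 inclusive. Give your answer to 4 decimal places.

0.2093

X ~ Binomial(10, 0.166667); P(3 ≤ X ≤ 4) = Σ C(10,k) p^k (1−p)^(10−k) over k:
  k=3: C(10,3)·0.166667^3·0.833333^7 = 0.155045
  k=4: C(10,4)·0.166667^4·0.833333^6 = 0.054266
Total = 0.209311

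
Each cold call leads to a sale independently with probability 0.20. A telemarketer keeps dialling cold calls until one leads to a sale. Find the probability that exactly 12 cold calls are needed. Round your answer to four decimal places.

Geometric (trials to first success), p = 0.20.
P(Y = 12) = (1−p)^11 · p = 0.085899 · 0.20 = 0.017180

0.0172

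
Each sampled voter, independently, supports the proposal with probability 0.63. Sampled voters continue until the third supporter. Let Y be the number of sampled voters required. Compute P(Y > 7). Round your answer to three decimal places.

Needing more than 7 sampled voters ⇔ fewer than 3 successes in the first 7. With X ~ Binomial(7, 0.63), P(Y > 7) = P(X ≤ 2).
  k=0: C(7,0)·0.63^0·0.37^7 = 0.00095
  k=1: C(7,1)·0.63^1·0.37^6 = 0.01131
  k=2: C(7,2)·0.63^2·0.37^5 = 0.05780
P(X ≤ 2) = 0.07006

0.070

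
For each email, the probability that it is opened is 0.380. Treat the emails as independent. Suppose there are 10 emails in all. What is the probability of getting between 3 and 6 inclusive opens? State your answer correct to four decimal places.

X ~ Binomial(10, 0.38); P(3 ≤ X ≤ 6) = Σ C(10,k) p^k (1−p)^(10−k) over k:
  k=3: C(10,3)·0.38^3·0.62^7 = 0.231886
  k=4: C(10,4)·0.38^4·0.62^6 = 0.248716
  k=5: C(10,5)·0.38^5·0.62^5 = 0.182927
  k=6: C(10,6)·0.38^6·0.62^4 = 0.093430
Total = 0.756959

0.7570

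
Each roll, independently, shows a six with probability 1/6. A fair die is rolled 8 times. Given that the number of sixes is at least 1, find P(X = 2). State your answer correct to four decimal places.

0.3394

X ~ Binomial(8, 0.166667). Want P(X=2 | X≥1) = P(X=2) / P(X≥1).
P(X=2) = C(8,2)·0.166667^2·0.833333^6 = 0.260476
P(X≥1) = 1 − 0.232568 = 0.767432
Ratio = 0.260476 / 0.767432 = 0.339413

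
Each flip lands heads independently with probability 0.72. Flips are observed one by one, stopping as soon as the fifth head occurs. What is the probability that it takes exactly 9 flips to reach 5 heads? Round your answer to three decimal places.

0.083

Y = trial on which the fifth success occurs; negative binomial, r=5, p=0.72.
P(Y=9) = C(8,4) · p^5 · (1−p)^4
= 70 · 0.19349 · 0.0061466 = 0.08325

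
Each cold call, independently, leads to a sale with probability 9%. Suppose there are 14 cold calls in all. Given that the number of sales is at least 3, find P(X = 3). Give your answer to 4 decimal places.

X ~ Binomial(14, 0.09). Want P(X=3 | X≥3) = P(X=3) / P(X≥3).
P(X=3) = C(14,3)·0.09^3·0.91^11 = 0.094034
P(X≥3) = 1 − 0.267042 − 0.369750 − 0.237697 = 0.125511
Ratio = 0.094034 / 0.125511 = 0.749208

0.7492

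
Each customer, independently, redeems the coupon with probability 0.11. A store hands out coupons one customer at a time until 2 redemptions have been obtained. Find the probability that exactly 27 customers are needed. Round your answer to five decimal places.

Y = trial on which the second success occurs; negative binomial, r=2, p=0.11.
P(Y=27) = C(26,1) · p^2 · (1−p)^25
= 26 · 0.0121 · 0.054294 = 0.0170808

0.01708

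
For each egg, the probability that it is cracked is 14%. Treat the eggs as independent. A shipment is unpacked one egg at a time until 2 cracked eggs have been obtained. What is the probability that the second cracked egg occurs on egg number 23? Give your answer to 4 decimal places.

Y = trial on which the second success occurs; negative binomial, r=2, p=0.14.
P(Y=23) = C(22,1) · p^2 · (1−p)^21
= 22 · 0.0196 · 0.042118 = 0.018161

0.0182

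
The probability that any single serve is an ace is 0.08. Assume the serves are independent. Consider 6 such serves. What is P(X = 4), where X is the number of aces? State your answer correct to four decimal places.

0.0005

X ~ Binomial(n=6, p=0.08).
P(X=4) = C(6,4) · p^4 · (1−p)^2
= 15 · 4.096e-05 · 0.8464 = 0.000520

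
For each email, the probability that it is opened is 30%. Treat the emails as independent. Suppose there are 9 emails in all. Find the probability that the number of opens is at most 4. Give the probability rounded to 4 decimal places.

0.9012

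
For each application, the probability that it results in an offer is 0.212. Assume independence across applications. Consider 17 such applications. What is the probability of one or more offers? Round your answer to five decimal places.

P(at least one) = 1 − P(none) = 1 − (1 − 0.212)^17
= 1 − 0.0174159 = 0.9825841

0.98258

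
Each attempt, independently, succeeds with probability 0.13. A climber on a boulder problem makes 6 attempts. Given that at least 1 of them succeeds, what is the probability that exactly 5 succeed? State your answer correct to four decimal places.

0.0003

X ~ Binomial(6, 0.13). Want P(X=5 | X≥1) = P(X=5) / P(X≥1).
P(X=5) = C(6,5)·0.13^5·0.87^1 = 0.000194
P(X≥1) = 1 − 0.433626 = 0.566374
Ratio = 0.000194 / 0.566374 = 0.000342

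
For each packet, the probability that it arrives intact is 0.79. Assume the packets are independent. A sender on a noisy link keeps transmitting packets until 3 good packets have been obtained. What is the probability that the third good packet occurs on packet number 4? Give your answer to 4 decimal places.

0.3106

Y = trial on which the third success occurs; negative binomial, r=3, p=0.79.
P(Y=4) = C(3,2) · p^3 · (1−p)^1
= 3 · 0.49304 · 0.21 = 0.310615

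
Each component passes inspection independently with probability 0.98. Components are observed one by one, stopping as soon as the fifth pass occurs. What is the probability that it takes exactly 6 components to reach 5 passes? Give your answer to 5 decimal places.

0.09039

Y = trial on which the fifth success occurs; negative binomial, r=5, p=0.98.
P(Y=6) = C(5,4) · p^5 · (1−p)^1
= 5 · 0.90392 · 0.02 = 0.0903921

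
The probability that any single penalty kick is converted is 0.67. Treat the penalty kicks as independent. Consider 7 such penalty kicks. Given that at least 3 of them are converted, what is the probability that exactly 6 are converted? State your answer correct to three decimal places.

X ~ Binomial(7, 0.67). Want P(X=6 | X≥3) = P(X=6) / P(X≥3).
P(X=6) = C(7,6)·0.67^6·0.33^1 = 0.20896
P(X≥3) = 1 − 0.00043 − 0.00606 − 0.03689 = 0.95662
Ratio = 0.20896 / 0.95662 = 0.21843

0.218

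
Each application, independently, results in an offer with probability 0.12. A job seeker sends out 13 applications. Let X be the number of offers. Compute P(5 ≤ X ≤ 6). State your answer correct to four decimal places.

0.0136

X ~ Binomial(13, 0.12); P(5 ≤ X ≤ 6) = Σ C(13,k) p^k (1−p)^(13−k) over k:
  k=5: C(13,5)·0.12^5·0.88^8 = 0.011517
  k=6: C(13,6)·0.12^6·0.88^7 = 0.002094
Total = 0.013611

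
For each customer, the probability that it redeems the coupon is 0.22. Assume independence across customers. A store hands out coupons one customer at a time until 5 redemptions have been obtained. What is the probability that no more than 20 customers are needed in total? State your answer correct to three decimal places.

Finishing within 20 customers ⇔ at least 5 successes in the first 20. With X ~ Binomial(20, 0.22), P(Y ≤ 20) = 1 − P(X ≤ 4).
  k=0: C(20,0)·0.22^0·0.78^20 = 0.00695
  k=1: C(20,1)·0.22^1·0.78^19 = 0.03920
  k=2: C(20,2)·0.22^2·0.78^18 = 0.10503
  k=3: C(20,3)·0.22^3·0.78^17 = 0.17774
  k=4: C(20,4)·0.22^4·0.78^16 = 0.21306
1 − 0.54197 = 0.45803

0.458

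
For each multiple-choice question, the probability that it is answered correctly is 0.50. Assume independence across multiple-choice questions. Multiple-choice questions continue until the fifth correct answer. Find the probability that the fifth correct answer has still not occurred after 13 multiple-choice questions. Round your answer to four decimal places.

0.1334

Needing more than 13 multiple-choice questions ⇔ fewer than 5 successes in the first 13. With X ~ Binomial(13, 0.50), P(Y > 13) = P(X ≤ 4).
  k=0: C(13,0)·0.50^0·0.50^13 = 0.000122
  k=1: C(13,1)·0.50^1·0.50^12 = 0.001587
  k=2: C(13,2)·0.50^2·0.50^11 = 0.009521
  k=3: C(13,3)·0.50^3·0.50^10 = 0.034912
  k=4: C(13,4)·0.50^4·0.50^9 = 0.087280
P(X ≤ 4) = 0.133423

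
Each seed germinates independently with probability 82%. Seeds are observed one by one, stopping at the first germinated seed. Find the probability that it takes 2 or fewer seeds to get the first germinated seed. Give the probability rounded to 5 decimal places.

Y = number of seeds to the first success; geometric, p = 0.82.
P(Y ≤ 2) = 1 − (1−p)^2 = 1 − 0.0324000 = 0.9676000

0.96760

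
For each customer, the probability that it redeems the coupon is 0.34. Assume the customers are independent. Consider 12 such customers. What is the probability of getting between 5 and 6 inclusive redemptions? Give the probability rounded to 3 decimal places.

0.314

X ~ Binomial(12, 0.34); P(5 ≤ X ≤ 6) = Σ C(12,k) p^k (1−p)^(12−k) over k:
  k=5: C(12,5)·0.34^5·0.66^7 = 0.19630
  k=6: C(12,6)·0.34^6·0.66^6 = 0.11798
Total = 0.31428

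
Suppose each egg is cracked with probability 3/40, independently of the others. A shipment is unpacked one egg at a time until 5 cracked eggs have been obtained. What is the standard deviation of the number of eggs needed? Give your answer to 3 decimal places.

Y = total eggs until the fifth success; negative binomial with r=5, p=0.075.
SD(Y) = √[r(1−p)/p²] = √(822.22222) = 28.67442

28.674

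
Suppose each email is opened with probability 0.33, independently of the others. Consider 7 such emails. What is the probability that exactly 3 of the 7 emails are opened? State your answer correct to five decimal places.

X ~ Binomial(n=7, p=0.33).
P(X=3) = C(7,3) · p^3 · (1−p)^4
= 35 · 0.035937 · 0.20151 = 0.2534598

0.25346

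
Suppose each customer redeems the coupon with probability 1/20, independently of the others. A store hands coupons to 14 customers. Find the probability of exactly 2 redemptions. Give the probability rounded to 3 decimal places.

X ~ Binomial(n=14, p=0.05).
P(X=2) = C(14,2) · p^2 · (1−p)^12
= 91 · 0.0025 · 0.54036 = 0.12293

0.123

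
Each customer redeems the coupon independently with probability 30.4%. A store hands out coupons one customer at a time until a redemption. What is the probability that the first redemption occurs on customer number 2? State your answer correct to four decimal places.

Geometric (trials to first success), p = 0.304.
P(Y = 2) = (1−p)^1 · p = 0.696 · 0.304 = 0.211584

0.2116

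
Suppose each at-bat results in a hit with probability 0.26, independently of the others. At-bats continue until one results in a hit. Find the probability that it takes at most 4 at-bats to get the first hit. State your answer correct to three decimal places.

0.700

Y = number of at-bats to the first success; geometric, p = 0.26.
P(Y ≤ 4) = 1 − (1−p)^4 = 1 − 0.29987 = 0.70013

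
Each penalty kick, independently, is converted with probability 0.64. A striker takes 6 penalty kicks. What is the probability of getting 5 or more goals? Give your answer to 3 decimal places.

X ~ Binomial(6, 0.64); P(X ≥ 5) = Σ C(6,k) p^k (1−p)^(6−k) over k:
  k=5: C(6,5)·0.64^5·0.36^1 = 0.23193
  k=6: C(6,6)·0.64^6·0.36^0 = 0.06872
Total = 0.30065

0.301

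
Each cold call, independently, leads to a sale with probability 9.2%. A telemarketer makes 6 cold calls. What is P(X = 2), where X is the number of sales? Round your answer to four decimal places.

0.0863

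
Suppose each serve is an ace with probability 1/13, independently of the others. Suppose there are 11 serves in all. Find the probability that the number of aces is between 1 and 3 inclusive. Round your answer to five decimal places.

0.57798

X ~ Binomial(11, 0.076923); P(1 ≤ X ≤ 3) = Σ C(11,k) p^k (1−p)^(11−k) over k:
  k=1: C(11,1)·0.076923^1·0.923077^10 = 0.3800391
  k=2: C(11,2)·0.076923^2·0.923077^9 = 0.1583496
  k=3: C(11,3)·0.076923^3·0.923077^8 = 0.0395874
Total = 0.5779761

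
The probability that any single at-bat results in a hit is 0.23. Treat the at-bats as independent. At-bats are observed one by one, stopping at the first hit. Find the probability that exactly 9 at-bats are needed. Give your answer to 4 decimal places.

Geometric (trials to first success), p = 0.23.
P(Y = 9) = (1−p)^8 · p = 0.12357 · 0.23 = 0.028422

0.0284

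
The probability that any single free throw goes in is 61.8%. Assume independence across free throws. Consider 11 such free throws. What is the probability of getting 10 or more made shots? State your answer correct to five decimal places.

0.03917

X ~ Binomial(11, 0.618); P(X ≥ 10) = Σ C(11,k) p^k (1−p)^(11−k) over k:
  k=10: C(11,10)·0.618^10·0.382^1 = 0.0341461
  k=11: C(11,11)·0.618^11·0.382^0 = 0.0050220
Total = 0.0391680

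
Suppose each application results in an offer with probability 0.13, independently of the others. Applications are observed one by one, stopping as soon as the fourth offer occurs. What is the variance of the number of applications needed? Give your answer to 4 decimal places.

Y = total applications until the fourth success; negative binomial with r=4, p=0.13.
Var(Y) = r(1−p)/p² = 4·0.87 / 0.13² = 205.917160

205.9172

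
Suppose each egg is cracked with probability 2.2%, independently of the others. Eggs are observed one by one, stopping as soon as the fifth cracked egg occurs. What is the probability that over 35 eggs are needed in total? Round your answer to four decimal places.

Needing more than 35 eggs ⇔ fewer than 5 successes in the first 35. With X ~ Binomial(35, 0.022), P(Y > 35) = P(X ≤ 4).
  k=0: C(35,0)·0.022^0·0.978^35 = 0.459050
  k=1: C(35,1)·0.022^1·0.978^34 = 0.361420
  k=2: C(35,2)·0.022^2·0.978^33 = 0.138212
  k=3: C(35,3)·0.022^3·0.978^32 = 0.034200
  k=4: C(35,4)·0.022^4·0.978^31 = 0.006155
P(X ≤ 4) = 0.999035

0.9990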